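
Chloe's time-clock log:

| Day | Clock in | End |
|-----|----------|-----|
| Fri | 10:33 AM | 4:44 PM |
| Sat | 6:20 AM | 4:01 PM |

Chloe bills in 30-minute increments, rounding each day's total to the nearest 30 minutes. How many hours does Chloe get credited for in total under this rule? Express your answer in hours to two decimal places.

Fri: 10:33 AM–4:44 PM = 6 h 11 min → rounds to 6 h 0 min
Sat: 6:20 AM–4:01 PM = 9 h 41 min → rounds to 9 h 30 min
Total credited: 15 h 30 min.

15.50 hours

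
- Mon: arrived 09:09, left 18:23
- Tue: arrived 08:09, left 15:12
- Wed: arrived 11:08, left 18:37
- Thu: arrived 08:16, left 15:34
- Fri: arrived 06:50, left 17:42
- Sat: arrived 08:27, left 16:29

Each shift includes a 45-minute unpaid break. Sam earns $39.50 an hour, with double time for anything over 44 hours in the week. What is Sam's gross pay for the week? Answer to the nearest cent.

$1853.87

Mon: 09:09–18:23 = 9 h 14 min; less 45 min break → 8 h 29 min
Tue: 08:09–15:12 = 7 h 3 min; less 45 min break → 6 h 18 min
Wed: 11:08–18:37 = 7 h 29 min; less 45 min break → 6 h 44 min
Thu: 08:16–15:34 = 7 h 18 min; less 45 min break → 6 h 33 min
Fri: 06:50–17:42 = 10 h 52 min; less 45 min break → 10 h 7 min
Sat: 08:27–16:29 = 8 h 2 min; less 45 min break → 7 h 17 min
Total worked: 45 h 28 min = 2728 min.
Regular 44 h 0 min = 2640 min at $39.50/h; overtime 1 h 28 min = 88 min at $79.00/h.
Pay = (2640 × $39.50 + 88 × $79.00) ÷ 60 = $1853.87.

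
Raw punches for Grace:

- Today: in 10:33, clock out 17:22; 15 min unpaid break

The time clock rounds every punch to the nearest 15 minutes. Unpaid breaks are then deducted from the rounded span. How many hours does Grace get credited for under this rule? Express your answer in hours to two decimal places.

Today: in 10:33→10:30, out 17:22→17:15; 6 h 45 min − 15 min = 6 h 30 min

6.50 hours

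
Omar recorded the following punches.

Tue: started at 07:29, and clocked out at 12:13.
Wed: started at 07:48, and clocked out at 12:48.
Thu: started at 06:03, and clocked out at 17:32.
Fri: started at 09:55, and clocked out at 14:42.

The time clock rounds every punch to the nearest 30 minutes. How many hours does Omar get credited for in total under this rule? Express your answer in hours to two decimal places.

25.50 hours

Tue: in 07:29→07:30, out 12:13→12:00; 4 h 30 min
Wed: in 07:48→08:00, out 12:48→13:00; 5 h 0 min
Thu: in 06:03→06:00, out 17:32→17:30; 11 h 30 min
Fri: in 09:55→10:00, out 14:42→14:30; 4 h 30 min
Total credited: 25 h 30 min.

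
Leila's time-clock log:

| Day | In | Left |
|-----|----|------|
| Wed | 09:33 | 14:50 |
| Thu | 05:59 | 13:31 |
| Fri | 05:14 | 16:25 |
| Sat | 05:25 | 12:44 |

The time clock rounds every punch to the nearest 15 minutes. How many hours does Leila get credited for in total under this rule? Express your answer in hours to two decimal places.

Wed: in 09:33→09:30, out 14:50→14:45; 5 h 15 min
Thu: in 05:59→06:00, out 13:31→13:30; 7 h 30 min
Fri: in 05:14→05:15, out 16:25→16:30; 11 h 15 min
Sat: in 05:25→05:30, out 12:44→12:45; 7 h 15 min
Total credited: 31 h 15 min.

31.25 hours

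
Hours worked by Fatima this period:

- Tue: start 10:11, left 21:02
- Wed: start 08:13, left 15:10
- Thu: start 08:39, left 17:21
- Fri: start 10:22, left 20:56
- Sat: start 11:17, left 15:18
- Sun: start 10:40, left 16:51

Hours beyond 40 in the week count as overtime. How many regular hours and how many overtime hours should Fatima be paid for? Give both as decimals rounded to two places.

Tue: 10:11–21:02 = 10 h 51 min
Wed: 08:13–15:10 = 6 h 57 min
Thu: 08:39–17:21 = 8 h 42 min
Fri: 10:22–20:56 = 10 h 34 min
Sat: 11:17–15:18 = 4 h 1 min
Sun: 10:40–16:51 = 6 h 11 min
Total worked: 47 h 16 min = 47.27 h.
Threshold 40 h → overtime 7 h 16 min, regular 40 h 0 min.

Regular 40.00 hours, overtime 7.27 hours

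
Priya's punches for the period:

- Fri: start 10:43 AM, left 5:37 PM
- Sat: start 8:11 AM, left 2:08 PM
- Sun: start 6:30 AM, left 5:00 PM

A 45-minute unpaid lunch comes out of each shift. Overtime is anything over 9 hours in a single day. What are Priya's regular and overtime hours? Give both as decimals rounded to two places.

Fri: 10:43 AM–5:37 PM = 6 h 54 min; less 45 min break → 6 h 9 min
Sat: 8:11 AM–2:08 PM = 5 h 57 min; less 45 min break → 5 h 12 min
Sun: 6:30 AM–5:00 PM = 10 h 30 min; less 45 min break → 9 h 45 min
Fri reg 6 h 9 min / OT 0 h 0 min; Sat reg 5 h 12 min / OT 0 h 0 min; Sun reg 9 h 0 min / OT 0 h 45 min.
Totals: regular 20 h 21 min, overtime 0 h 45 min.

Regular 20.35 hours, overtime 0.75 hours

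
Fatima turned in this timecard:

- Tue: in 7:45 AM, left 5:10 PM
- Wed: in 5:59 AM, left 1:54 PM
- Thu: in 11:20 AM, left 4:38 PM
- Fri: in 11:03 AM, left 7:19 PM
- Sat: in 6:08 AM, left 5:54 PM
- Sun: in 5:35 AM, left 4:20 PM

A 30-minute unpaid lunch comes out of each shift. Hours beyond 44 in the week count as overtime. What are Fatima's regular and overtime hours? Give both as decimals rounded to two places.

Regular 44.00 hours, overtime 6.42 hours

Tue: 7:45 AM–5:10 PM = 9 h 25 min; less 30 min break → 8 h 55 min
Wed: 5:59 AM–1:54 PM = 7 h 55 min; less 30 min break → 7 h 25 min
Thu: 11:20 AM–4:38 PM = 5 h 18 min; less 30 min break → 4 h 48 min
Fri: 11:03 AM–7:19 PM = 8 h 16 min; less 30 min break → 7 h 46 min
Sat: 6:08 AM–5:54 PM = 11 h 46 min; less 30 min break → 11 h 16 min
Sun: 5:35 AM–4:20 PM = 10 h 45 min; less 30 min break → 10 h 15 min
Total worked: 50 h 25 min = 50.42 h.
Threshold 44 h → overtime 6 h 25 min, regular 44 h 0 min.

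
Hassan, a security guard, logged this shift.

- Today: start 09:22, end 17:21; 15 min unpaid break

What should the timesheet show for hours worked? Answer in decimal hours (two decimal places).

7.73 hours

Today: 09:22–17:21 = 7 h 59 min; less 15 min break → 7 h 44 min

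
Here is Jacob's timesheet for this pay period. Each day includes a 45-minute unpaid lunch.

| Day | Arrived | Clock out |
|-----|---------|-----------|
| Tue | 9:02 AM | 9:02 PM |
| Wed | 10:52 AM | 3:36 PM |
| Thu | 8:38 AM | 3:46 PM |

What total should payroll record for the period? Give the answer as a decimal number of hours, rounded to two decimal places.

21.62 hours

Tue: 9:02 AM–9:02 PM = 12 h 0 min; less 45 min break → 11 h 15 min
Wed: 10:52 AM–3:36 PM = 4 h 44 min; less 45 min break → 3 h 59 min
Thu: 8:38 AM–3:46 PM = 7 h 8 min; less 45 min break → 6 h 23 min
Total: 11 h 15 min + 3 h 59 min + 6 h 23 min = 21 h 37 min.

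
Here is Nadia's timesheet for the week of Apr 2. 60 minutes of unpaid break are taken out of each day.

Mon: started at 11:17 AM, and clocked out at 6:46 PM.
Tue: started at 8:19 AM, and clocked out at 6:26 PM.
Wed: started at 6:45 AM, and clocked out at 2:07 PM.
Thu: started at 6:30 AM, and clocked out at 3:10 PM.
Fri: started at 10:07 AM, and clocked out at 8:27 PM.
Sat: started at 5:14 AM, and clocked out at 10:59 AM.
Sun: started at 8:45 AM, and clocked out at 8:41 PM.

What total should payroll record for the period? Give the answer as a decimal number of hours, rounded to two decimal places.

54.65 hours

Mon: 11:17 AM–6:46 PM = 7 h 29 min; less 60 min break → 6 h 29 min
Tue: 8:19 AM–6:26 PM = 10 h 7 min; less 60 min break → 9 h 7 min
Wed: 6:45 AM–2:07 PM = 7 h 22 min; less 60 min break → 6 h 22 min
Thu: 6:30 AM–3:10 PM = 8 h 40 min; less 60 min break → 7 h 40 min
Fri: 10:07 AM–8:27 PM = 10 h 20 min; less 60 min break → 9 h 20 min
Sat: 5:14 AM–10:59 AM = 5 h 45 min; less 60 min break → 4 h 45 min
Sun: 8:45 AM–8:41 PM = 11 h 56 min; less 60 min break → 10 h 56 min
Total: 6 h 29 min + 9 h 7 min + 6 h 22 min + 7 h 40 min + 9 h 20 min + 4 h 45 min + 10 h 56 min = 54 h 39 min.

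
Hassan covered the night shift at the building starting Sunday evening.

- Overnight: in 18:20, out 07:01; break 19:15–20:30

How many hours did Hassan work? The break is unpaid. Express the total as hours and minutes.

11 h 26 min

Overnight: 18:20 → midnight = 5 h 40 min; midnight → 07:01 = 7 h 1 min; span 12 h 41 min; less 75 min break → 11 h 26 min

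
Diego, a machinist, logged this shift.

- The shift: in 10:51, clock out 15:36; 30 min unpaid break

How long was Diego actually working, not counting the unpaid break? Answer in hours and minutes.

4 h 15 min

The shift: 10:51–15:36 = 4 h 45 min; less 30 min break → 4 h 15 min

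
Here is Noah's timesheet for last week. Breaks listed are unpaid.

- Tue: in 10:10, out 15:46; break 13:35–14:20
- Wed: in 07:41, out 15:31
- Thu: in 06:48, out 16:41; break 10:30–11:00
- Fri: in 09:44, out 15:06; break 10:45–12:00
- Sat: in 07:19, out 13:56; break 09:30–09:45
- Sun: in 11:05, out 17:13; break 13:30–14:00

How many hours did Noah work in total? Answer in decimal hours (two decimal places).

Tue: 10:10–15:46 = 5 h 36 min; less 45 min break → 4 h 51 min
Wed: 07:41–15:31 = 7 h 50 min
Thu: 06:48–16:41 = 9 h 53 min; less 30 min break → 9 h 23 min
Fri: 09:44–15:06 = 5 h 22 min; less 75 min break → 4 h 7 min
Sat: 07:19–13:56 = 6 h 37 min; less 15 min break → 6 h 22 min
Sun: 11:05–17:13 = 6 h 8 min; less 30 min break → 5 h 38 min
Total: 4 h 51 min + 7 h 50 min + 9 h 23 min + 4 h 7 min + 6 h 22 min + 5 h 38 min = 38 h 11 min.

38.18 hours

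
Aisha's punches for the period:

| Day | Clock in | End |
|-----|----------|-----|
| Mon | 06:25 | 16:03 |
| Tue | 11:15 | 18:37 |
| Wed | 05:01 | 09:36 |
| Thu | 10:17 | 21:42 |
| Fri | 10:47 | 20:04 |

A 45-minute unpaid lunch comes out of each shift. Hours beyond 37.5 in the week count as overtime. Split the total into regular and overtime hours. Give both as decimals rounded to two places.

Regular 37.50 hours, overtime 1.03 hours

Mon: 06:25–16:03 = 9 h 38 min; less 45 min break → 8 h 53 min
Tue: 11:15–18:37 = 7 h 22 min; less 45 min break → 6 h 37 min
Wed: 05:01–09:36 = 4 h 35 min; less 45 min break → 3 h 50 min
Thu: 10:17–21:42 = 11 h 25 min; less 45 min break → 10 h 40 min
Fri: 10:47–20:04 = 9 h 17 min; less 45 min break → 8 h 32 min
Total worked: 38 h 32 min = 38.53 h.
Threshold 37.5 h → overtime 1 h 2 min, regular 37 h 30 min.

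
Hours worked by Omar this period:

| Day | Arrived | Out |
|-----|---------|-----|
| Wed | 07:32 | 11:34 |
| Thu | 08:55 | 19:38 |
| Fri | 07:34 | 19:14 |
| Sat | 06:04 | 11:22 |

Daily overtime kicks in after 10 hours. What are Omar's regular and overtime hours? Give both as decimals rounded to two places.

Regular 29.33 hours, overtime 2.38 hours

Wed: 07:32–11:34 = 4 h 2 min
Thu: 08:55–19:38 = 10 h 43 min
Fri: 07:34–19:14 = 11 h 40 min
Sat: 06:04–11:22 = 5 h 18 min
Wed reg 4 h 2 min / OT 0 h 0 min; Thu reg 10 h 0 min / OT 0 h 43 min; Fri reg 10 h 0 min / OT 1 h 40 min; Sat reg 5 h 18 min / OT 0 h 0 min.
Totals: regular 29 h 20 min, overtime 2 h 23 min.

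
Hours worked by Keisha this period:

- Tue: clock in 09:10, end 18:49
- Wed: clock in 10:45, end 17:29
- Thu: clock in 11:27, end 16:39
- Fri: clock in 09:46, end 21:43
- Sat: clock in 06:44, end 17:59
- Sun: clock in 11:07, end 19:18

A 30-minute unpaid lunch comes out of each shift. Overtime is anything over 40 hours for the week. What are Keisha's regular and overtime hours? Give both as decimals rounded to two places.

Regular 40.00 hours, overtime 9.97 hours

Tue: 09:10–18:49 = 9 h 39 min; less 30 min break → 9 h 9 min
Wed: 10:45–17:29 = 6 h 44 min; less 30 min break → 6 h 14 min
Thu: 11:27–16:39 = 5 h 12 min; less 30 min break → 4 h 42 min
Fri: 09:46–21:43 = 11 h 57 min; less 30 min break → 11 h 27 min
Sat: 06:44–17:59 = 11 h 15 min; less 30 min break → 10 h 45 min
Sun: 11:07–19:18 = 8 h 11 min; less 30 min break → 7 h 41 min
Total worked: 49 h 58 min = 49.97 h.
Threshold 40 h → overtime 9 h 58 min, regular 40 h 0 min.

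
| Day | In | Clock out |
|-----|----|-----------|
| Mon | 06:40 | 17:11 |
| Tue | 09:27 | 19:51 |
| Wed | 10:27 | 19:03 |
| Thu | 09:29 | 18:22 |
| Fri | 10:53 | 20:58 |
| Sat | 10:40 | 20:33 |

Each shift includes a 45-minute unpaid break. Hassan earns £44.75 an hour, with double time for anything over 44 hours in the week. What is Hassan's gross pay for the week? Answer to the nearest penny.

£2852.07

Mon: 06:40–17:11 = 10 h 31 min; less 45 min break → 9 h 46 min
Tue: 09:27–19:51 = 10 h 24 min; less 45 min break → 9 h 39 min
Wed: 10:27–19:03 = 8 h 36 min; less 45 min break → 7 h 51 min
Thu: 09:29–18:22 = 8 h 53 min; less 45 min break → 8 h 8 min
Fri: 10:53–20:58 = 10 h 5 min; less 45 min break → 9 h 20 min
Sat: 10:40–20:33 = 9 h 53 min; less 45 min break → 9 h 8 min
Total worked: 53 h 52 min = 3232 min.
Regular 44 h 0 min = 2640 min at £44.75/h; overtime 9 h 52 min = 592 min at £89.50/h.
Pay = (2640 × £44.75 + 592 × £89.50) ÷ 60 = £2852.07.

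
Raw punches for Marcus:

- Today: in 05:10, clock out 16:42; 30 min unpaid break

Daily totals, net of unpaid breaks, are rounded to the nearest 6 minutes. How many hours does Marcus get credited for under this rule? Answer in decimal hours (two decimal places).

Today: 05:10–16:42 = 11 h 32 min − 30 min = 11 h 2 min → rounds to 11 h 0 min

11.00 hours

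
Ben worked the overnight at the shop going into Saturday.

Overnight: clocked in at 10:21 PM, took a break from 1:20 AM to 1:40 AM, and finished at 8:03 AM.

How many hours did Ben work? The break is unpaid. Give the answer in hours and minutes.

9 h 22 min

Overnight: 10:21 PM → midnight = 1 h 39 min; midnight → 8:03 AM = 8 h 3 min; span 9 h 42 min; less 20 min break → 9 h 22 min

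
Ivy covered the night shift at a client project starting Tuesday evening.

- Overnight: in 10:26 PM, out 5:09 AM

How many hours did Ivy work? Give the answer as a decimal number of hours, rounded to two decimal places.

6.72 hours

Overnight: 10:26 PM → midnight = 1 h 34 min; midnight → 5:09 AM = 5 h 9 min; span 6 h 43 min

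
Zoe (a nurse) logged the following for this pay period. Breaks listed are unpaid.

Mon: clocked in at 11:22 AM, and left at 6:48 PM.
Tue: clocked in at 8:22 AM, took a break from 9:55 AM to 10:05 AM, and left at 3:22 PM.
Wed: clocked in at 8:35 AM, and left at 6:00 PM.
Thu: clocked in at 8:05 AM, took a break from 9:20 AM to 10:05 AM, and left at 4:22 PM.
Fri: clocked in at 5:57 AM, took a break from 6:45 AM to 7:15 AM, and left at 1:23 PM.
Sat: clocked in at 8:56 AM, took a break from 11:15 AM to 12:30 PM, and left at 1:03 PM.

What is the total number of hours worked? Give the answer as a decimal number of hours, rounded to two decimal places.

Mon: 11:22 AM–6:48 PM = 7 h 26 min
Tue: 8:22 AM–3:22 PM = 7 h 0 min; less 10 min break → 6 h 50 min
Wed: 8:35 AM–6:00 PM = 9 h 25 min
Thu: 8:05 AM–4:22 PM = 8 h 17 min; less 45 min break → 7 h 32 min
Fri: 5:57 AM–1:23 PM = 7 h 26 min; less 30 min break → 6 h 56 min
Sat: 8:56 AM–1:03 PM = 4 h 7 min; less 75 min break → 2 h 52 min
Total: 7 h 26 min + 6 h 50 min + 9 h 25 min + 7 h 32 min + 6 h 56 min + 2 h 52 min = 41 h 1 min.

41.02 hours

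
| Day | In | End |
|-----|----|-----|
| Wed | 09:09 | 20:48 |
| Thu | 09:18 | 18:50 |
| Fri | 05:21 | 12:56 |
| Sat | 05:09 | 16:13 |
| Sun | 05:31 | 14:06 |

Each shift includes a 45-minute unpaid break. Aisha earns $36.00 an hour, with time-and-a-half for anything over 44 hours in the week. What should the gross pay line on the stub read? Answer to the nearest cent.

$1620.00

Wed: 09:09–20:48 = 11 h 39 min; less 45 min break → 10 h 54 min
Thu: 09:18–18:50 = 9 h 32 min; less 45 min break → 8 h 47 min
Fri: 05:21–12:56 = 7 h 35 min; less 45 min break → 6 h 50 min
Sat: 05:09–16:13 = 11 h 4 min; less 45 min break → 10 h 19 min
Sun: 05:31–14:06 = 8 h 35 min; less 45 min break → 7 h 50 min
Total worked: 44 h 40 min = 2680 min.
Regular 44 h 0 min = 2640 min at $36.00/h; overtime 0 h 40 min = 40 min at $54.00/h.
Pay = (2640 × $36.00 + 40 × $54.00) ÷ 60 = $1620.00.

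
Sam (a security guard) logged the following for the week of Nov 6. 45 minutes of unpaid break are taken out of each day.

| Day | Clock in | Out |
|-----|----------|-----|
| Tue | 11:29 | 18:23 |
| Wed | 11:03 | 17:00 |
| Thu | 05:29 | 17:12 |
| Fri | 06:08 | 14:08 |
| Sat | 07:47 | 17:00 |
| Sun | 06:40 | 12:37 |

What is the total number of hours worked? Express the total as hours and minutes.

Tue: 11:29–18:23 = 6 h 54 min; less 45 min break → 6 h 9 min
Wed: 11:03–17:00 = 5 h 57 min; less 45 min break → 5 h 12 min
Thu: 05:29–17:12 = 11 h 43 min; less 45 min break → 10 h 58 min
Fri: 06:08–14:08 = 8 h 0 min; less 45 min break → 7 h 15 min
Sat: 07:47–17:00 = 9 h 13 min; less 45 min break → 8 h 28 min
Sun: 06:40–12:37 = 5 h 57 min; less 45 min break → 5 h 12 min
Total: 6 h 9 min + 5 h 12 min + 10 h 58 min + 7 h 15 min + 8 h 28 min + 5 h 12 min = 43 h 14 min.

43 h 14 min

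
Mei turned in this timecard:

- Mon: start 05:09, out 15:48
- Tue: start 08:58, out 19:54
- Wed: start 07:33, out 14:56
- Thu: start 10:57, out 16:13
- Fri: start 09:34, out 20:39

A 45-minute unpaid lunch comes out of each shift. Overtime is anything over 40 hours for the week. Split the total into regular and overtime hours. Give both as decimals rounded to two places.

Regular 40.00 hours, overtime 1.57 hours

Mon: 05:09–15:48 = 10 h 39 min; less 45 min break → 9 h 54 min
Tue: 08:58–19:54 = 10 h 56 min; less 45 min break → 10 h 11 min
Wed: 07:33–14:56 = 7 h 23 min; less 45 min break → 6 h 38 min
Thu: 10:57–16:13 = 5 h 16 min; less 45 min break → 4 h 31 min
Fri: 09:34–20:39 = 11 h 5 min; less 45 min break → 10 h 20 min
Total worked: 41 h 34 min = 41.57 h.
Threshold 40 h → overtime 1 h 34 min, regular 40 h 0 min.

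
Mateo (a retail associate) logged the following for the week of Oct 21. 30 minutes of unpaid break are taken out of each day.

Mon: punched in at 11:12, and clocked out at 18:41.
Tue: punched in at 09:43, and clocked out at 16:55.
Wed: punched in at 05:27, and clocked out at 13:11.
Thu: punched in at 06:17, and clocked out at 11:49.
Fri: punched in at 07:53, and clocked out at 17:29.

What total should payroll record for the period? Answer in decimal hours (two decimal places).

35.05 hours

Mon: 11:12–18:41 = 7 h 29 min; less 30 min break → 6 h 59 min
Tue: 09:43–16:55 = 7 h 12 min; less 30 min break → 6 h 42 min
Wed: 05:27–13:11 = 7 h 44 min; less 30 min break → 7 h 14 min
Thu: 06:17–11:49 = 5 h 32 min; less 30 min break → 5 h 2 min
Fri: 07:53–17:29 = 9 h 36 min; less 30 min break → 9 h 6 min
Total: 6 h 59 min + 6 h 42 min + 7 h 14 min + 5 h 2 min + 9 h 6 min = 35 h 3 min.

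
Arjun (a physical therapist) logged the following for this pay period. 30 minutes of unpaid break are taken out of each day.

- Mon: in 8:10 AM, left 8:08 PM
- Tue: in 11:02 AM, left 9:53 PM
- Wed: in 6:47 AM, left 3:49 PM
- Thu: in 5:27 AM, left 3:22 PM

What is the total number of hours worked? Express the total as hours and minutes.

39 h 46 min

Mon: 8:10 AM–8:08 PM = 11 h 58 min; less 30 min break → 11 h 28 min
Tue: 11:02 AM–9:53 PM = 10 h 51 min; less 30 min break → 10 h 21 min
Wed: 6:47 AM–3:49 PM = 9 h 2 min; less 30 min break → 8 h 32 min
Thu: 5:27 AM–3:22 PM = 9 h 55 min; less 30 min break → 9 h 25 min
Total: 11 h 28 min + 10 h 21 min + 8 h 32 min + 9 h 25 min = 39 h 46 min.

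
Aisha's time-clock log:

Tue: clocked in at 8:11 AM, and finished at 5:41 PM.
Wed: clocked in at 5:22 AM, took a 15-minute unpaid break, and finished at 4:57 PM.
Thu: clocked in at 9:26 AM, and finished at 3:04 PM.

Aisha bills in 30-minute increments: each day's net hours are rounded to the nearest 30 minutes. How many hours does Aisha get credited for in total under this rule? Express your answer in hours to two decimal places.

Tue: 8:11 AM–5:41 PM = 9 h 30 min → rounds to 9 h 30 min
Wed: 5:22 AM–4:57 PM = 11 h 35 min − 15 min = 11 h 20 min → rounds to 11 h 30 min
Thu: 9:26 AM–3:04 PM = 5 h 38 min → rounds to 5 h 30 min
Total credited: 26 h 30 min.

26.50 hours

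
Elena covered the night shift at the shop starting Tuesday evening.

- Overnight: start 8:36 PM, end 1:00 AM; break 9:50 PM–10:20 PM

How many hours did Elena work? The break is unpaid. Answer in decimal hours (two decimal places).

Overnight: 8:36 PM → midnight = 3 h 24 min; midnight → 1:00 AM = 1 h 0 min; span 4 h 24 min; less 30 min break → 3 h 54 min

3.90 hours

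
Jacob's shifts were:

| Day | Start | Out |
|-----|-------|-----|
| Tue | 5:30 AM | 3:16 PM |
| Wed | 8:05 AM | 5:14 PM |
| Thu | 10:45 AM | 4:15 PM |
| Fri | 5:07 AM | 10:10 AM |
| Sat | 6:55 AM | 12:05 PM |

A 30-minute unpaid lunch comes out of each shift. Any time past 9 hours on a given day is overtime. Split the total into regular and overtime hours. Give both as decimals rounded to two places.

Regular 31.87 hours, overtime 0.27 hours

Tue: 5:30 AM–3:16 PM = 9 h 46 min; less 30 min break → 9 h 16 min
Wed: 8:05 AM–5:14 PM = 9 h 9 min; less 30 min break → 8 h 39 min
Thu: 10:45 AM–4:15 PM = 5 h 30 min; less 30 min break → 5 h 0 min
Fri: 5:07 AM–10:10 AM = 5 h 3 min; less 30 min break → 4 h 33 min
Sat: 6:55 AM–12:05 PM = 5 h 10 min; less 30 min break → 4 h 40 min
Tue reg 9 h 0 min / OT 0 h 16 min; Wed reg 8 h 39 min / OT 0 h 0 min; Thu reg 5 h 0 min / OT 0 h 0 min; Fri reg 4 h 33 min / OT 0 h 0 min; Sat reg 4 h 40 min / OT 0 h 0 min.
Totals: regular 31 h 52 min, overtime 0 h 16 min.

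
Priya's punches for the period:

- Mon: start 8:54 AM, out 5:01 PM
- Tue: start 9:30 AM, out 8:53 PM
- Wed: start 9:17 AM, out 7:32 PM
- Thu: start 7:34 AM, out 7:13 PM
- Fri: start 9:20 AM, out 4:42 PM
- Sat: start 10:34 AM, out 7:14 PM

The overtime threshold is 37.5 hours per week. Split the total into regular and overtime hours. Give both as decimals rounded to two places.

Mon: 8:54 AM–5:01 PM = 8 h 7 min
Tue: 9:30 AM–8:53 PM = 11 h 23 min
Wed: 9:17 AM–7:32 PM = 10 h 15 min
Thu: 7:34 AM–7:13 PM = 11 h 39 min
Fri: 9:20 AM–4:42 PM = 7 h 22 min
Sat: 10:34 AM–7:14 PM = 8 h 40 min
Total worked: 57 h 26 min = 57.43 h.
Threshold 37.5 h → overtime 19 h 56 min, regular 37 h 30 min.

Regular 37.50 hours, overtime 19.93 hours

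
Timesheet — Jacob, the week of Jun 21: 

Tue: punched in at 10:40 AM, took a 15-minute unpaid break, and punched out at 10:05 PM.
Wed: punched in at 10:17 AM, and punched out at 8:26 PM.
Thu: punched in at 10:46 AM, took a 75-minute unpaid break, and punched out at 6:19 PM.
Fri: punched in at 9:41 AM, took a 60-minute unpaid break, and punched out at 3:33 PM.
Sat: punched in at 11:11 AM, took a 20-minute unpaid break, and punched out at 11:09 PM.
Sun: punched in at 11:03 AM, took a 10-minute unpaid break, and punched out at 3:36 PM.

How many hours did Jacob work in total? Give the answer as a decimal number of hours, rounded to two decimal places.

48.50 hours

Tue: 10:40 AM–10:05 PM = 11 h 25 min; less 15 min break → 11 h 10 min
Wed: 10:17 AM–8:26 PM = 10 h 9 min
Thu: 10:46 AM–6:19 PM = 7 h 33 min; less 75 min break → 6 h 18 min
Fri: 9:41 AM–3:33 PM = 5 h 52 min; less 60 min break → 4 h 52 min
Sat: 11:11 AM–11:09 PM = 11 h 58 min; less 20 min break → 11 h 38 min
Sun: 11:03 AM–3:36 PM = 4 h 33 min; less 10 min break → 4 h 23 min
Total: 11 h 10 min + 10 h 9 min + 6 h 18 min + 4 h 52 min + 11 h 38 min + 4 h 23 min = 48 h 30 min.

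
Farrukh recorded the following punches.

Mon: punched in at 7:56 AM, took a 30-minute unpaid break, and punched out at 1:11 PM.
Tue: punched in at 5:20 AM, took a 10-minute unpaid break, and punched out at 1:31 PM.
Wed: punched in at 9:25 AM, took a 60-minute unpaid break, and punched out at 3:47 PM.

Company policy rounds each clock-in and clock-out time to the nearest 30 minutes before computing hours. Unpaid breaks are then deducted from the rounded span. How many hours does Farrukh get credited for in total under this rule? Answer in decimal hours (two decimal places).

Mon: in 7:56 AM→8:00 AM, out 1:11 PM→1:00 PM; 5 h 0 min − 30 min = 4 h 30 min
Tue: in 5:20 AM→5:30 AM, out 1:31 PM→1:30 PM; 8 h 0 min − 10 min = 7 h 50 min
Wed: in 9:25 AM→9:30 AM, out 3:47 PM→4:00 PM; 6 h 30 min − 60 min = 5 h 30 min
Total credited: 17 h 50 min.

17.83 hours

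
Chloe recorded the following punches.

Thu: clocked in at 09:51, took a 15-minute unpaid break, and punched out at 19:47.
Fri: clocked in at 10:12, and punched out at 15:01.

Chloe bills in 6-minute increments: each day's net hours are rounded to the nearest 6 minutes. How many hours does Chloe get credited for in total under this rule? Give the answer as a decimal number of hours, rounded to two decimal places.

14.50 hours

Thu: 09:51–19:47 = 9 h 56 min − 15 min = 9 h 41 min → rounds to 9 h 42 min
Fri: 10:12–15:01 = 4 h 49 min → rounds to 4 h 48 min
Total credited: 14 h 30 min.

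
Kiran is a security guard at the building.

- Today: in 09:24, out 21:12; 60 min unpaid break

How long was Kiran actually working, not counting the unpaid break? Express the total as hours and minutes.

10 h 48 min

Today: 09:24–21:12 = 11 h 48 min; less 60 min break → 10 h 48 min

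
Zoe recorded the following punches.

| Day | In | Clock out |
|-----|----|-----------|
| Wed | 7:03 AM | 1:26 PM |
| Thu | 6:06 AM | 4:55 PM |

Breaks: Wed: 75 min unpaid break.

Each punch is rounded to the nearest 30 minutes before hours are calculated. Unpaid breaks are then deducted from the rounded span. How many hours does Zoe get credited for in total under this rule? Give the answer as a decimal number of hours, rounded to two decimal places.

Wed: in 7:03 AM→7:00 AM, out 1:26 PM→1:30 PM; 6 h 30 min − 75 min = 5 h 15 min
Thu: in 6:06 AM→6:00 AM, out 4:55 PM→5:00 PM; 11 h 0 min
Total credited: 16 h 15 min.

16.25 hours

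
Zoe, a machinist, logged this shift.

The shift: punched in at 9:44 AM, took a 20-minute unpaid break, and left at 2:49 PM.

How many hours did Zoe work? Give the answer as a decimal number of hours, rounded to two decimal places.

The shift: 9:44 AM–2:49 PM = 5 h 5 min; less 20 min break → 4 h 45 min

4.75 hours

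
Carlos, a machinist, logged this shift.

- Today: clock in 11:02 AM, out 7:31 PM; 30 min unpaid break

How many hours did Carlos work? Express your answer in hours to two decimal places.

Today: 11:02 AM–7:31 PM = 8 h 29 min; less 30 min break → 7 h 59 min

7.98 hours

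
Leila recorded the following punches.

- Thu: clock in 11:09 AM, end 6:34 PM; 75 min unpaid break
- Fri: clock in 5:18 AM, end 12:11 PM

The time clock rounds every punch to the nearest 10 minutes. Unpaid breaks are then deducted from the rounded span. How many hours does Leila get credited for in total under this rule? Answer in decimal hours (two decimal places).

Thu: in 11:09 AM→11:10 AM, out 6:34 PM→6:30 PM; 7 h 20 min − 75 min = 6 h 5 min
Fri: in 5:18 AM→5:20 AM, out 12:11 PM→12:10 PM; 6 h 50 min
Total credited: 12 h 55 min.

12.92 hours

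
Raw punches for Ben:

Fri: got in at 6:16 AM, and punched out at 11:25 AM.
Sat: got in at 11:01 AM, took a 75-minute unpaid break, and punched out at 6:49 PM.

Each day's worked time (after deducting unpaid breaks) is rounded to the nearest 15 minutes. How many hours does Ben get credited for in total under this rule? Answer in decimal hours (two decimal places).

11.75 hours

Fri: 6:16 AM–11:25 AM = 5 h 9 min → rounds to 5 h 15 min
Sat: 11:01 AM–6:49 PM = 7 h 48 min − 75 min = 6 h 33 min → rounds to 6 h 30 min
Total credited: 11 h 45 min.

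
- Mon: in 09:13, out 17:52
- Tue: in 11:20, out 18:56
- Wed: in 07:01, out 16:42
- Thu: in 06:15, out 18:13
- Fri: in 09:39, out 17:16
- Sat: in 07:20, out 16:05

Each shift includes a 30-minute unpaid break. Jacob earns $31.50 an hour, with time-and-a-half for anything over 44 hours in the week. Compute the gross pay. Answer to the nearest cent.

Mon: 09:13–17:52 = 8 h 39 min; less 30 min break → 8 h 9 min
Tue: 11:20–18:56 = 7 h 36 min; less 30 min break → 7 h 6 min
Wed: 07:01–16:42 = 9 h 41 min; less 30 min break → 9 h 11 min
Thu: 06:15–18:13 = 11 h 58 min; less 30 min break → 11 h 28 min
Fri: 09:39–17:16 = 7 h 37 min; less 30 min break → 7 h 7 min
Sat: 07:20–16:05 = 8 h 45 min; less 30 min break → 8 h 15 min
Total worked: 51 h 16 min = 3076 min.
Regular 44 h 0 min = 2640 min at $31.50/h; overtime 7 h 16 min = 436 min at $47.25/h.
Pay = (2640 × $31.50 + 436 × $47.25) ÷ 60 = $1729.35.

$1729.35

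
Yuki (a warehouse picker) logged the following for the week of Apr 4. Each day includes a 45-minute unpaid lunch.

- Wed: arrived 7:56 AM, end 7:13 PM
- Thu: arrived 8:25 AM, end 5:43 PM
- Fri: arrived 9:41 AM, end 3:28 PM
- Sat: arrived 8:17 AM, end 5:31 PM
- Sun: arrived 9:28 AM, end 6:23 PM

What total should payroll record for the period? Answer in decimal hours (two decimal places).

40.77 hours

Wed: 7:56 AM–7:13 PM = 11 h 17 min; less 45 min break → 10 h 32 min
Thu: 8:25 AM–5:43 PM = 9 h 18 min; less 45 min break → 8 h 33 min
Fri: 9:41 AM–3:28 PM = 5 h 47 min; less 45 min break → 5 h 2 min
Sat: 8:17 AM–5:31 PM = 9 h 14 min; less 45 min break → 8 h 29 min
Sun: 9:28 AM–6:23 PM = 8 h 55 min; less 45 min break → 8 h 10 min
Total: 10 h 32 min + 8 h 33 min + 5 h 2 min + 8 h 29 min + 8 h 10 min = 40 h 46 min.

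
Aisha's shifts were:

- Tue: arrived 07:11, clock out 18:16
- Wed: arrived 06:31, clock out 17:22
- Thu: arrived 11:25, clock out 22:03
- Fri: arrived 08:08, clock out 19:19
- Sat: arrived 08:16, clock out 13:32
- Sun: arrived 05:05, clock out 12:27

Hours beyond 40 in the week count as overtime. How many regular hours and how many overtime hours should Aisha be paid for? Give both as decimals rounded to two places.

Regular 40.00 hours, overtime 16.38 hours

Tue: 07:11–18:16 = 11 h 5 min
Wed: 06:31–17:22 = 10 h 51 min
Thu: 11:25–22:03 = 10 h 38 min
Fri: 08:08–19:19 = 11 h 11 min
Sat: 08:16–13:32 = 5 h 16 min
Sun: 05:05–12:27 = 7 h 22 min
Total worked: 56 h 23 min = 56.38 h.
Threshold 40 h → overtime 16 h 23 min, regular 40 h 0 min.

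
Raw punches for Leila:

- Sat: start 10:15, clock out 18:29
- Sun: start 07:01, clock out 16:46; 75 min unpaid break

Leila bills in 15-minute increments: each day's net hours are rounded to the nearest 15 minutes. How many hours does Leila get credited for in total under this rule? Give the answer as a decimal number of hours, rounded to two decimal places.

16.75 hours

Sat: 10:15–18:29 = 8 h 14 min → rounds to 8 h 15 min
Sun: 07:01–16:46 = 9 h 45 min − 75 min = 8 h 30 min → rounds to 8 h 30 min
Total credited: 16 h 45 min.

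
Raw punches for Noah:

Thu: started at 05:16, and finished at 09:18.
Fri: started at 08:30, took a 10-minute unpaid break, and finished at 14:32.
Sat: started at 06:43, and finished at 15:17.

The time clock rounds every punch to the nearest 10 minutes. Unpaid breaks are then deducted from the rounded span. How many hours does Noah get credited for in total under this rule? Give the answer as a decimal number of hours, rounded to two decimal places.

Thu: in 05:16→05:20, out 09:18→09:20; 4 h 0 min
Fri: in 08:30→08:30, out 14:32→14:30; 6 h 0 min − 10 min = 5 h 50 min
Sat: in 06:43→06:40, out 15:17→15:20; 8 h 40 min
Total credited: 18 h 30 min.

18.50 hours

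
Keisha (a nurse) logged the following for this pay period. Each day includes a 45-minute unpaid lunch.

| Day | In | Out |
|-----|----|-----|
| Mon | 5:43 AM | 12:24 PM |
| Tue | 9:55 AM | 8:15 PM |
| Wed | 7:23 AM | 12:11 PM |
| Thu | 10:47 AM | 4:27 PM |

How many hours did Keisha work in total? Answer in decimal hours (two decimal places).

24.48 hours

Mon: 5:43 AM–12:24 PM = 6 h 41 min; less 45 min break → 5 h 56 min
Tue: 9:55 AM–8:15 PM = 10 h 20 min; less 45 min break → 9 h 35 min
Wed: 7:23 AM–12:11 PM = 4 h 48 min; less 45 min break → 4 h 3 min
Thu: 10:47 AM–4:27 PM = 5 h 40 min; less 45 min break → 4 h 55 min
Total: 5 h 56 min + 9 h 35 min + 4 h 3 min + 4 h 55 min = 24 h 29 min.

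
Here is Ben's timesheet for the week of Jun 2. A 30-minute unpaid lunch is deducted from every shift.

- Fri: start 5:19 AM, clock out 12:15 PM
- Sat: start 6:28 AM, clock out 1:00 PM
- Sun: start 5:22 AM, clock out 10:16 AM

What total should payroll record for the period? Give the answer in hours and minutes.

Fri: 5:19 AM–12:15 PM = 6 h 56 min; less 30 min break → 6 h 26 min
Sat: 6:28 AM–1:00 PM = 6 h 32 min; less 30 min break → 6 h 2 min
Sun: 5:22 AM–10:16 AM = 4 h 54 min; less 30 min break → 4 h 24 min
Total: 6 h 26 min + 6 h 2 min + 4 h 24 min = 16 h 52 min.

16 h 52 min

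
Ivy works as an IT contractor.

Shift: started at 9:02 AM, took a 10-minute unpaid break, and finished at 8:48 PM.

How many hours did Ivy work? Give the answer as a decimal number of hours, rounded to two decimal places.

11.60 hours

Shift: 9:02 AM–8:48 PM = 11 h 46 min; less 10 min break → 11 h 36 min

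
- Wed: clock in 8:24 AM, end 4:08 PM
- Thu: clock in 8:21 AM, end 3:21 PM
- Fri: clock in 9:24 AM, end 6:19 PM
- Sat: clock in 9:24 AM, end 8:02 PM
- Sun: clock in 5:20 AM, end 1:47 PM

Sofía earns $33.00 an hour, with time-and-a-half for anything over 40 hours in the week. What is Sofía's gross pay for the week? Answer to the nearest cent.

Wed: 8:24 AM–4:08 PM = 7 h 44 min
Thu: 8:21 AM–3:21 PM = 7 h 0 min
Fri: 9:24 AM–6:19 PM = 8 h 55 min
Sat: 9:24 AM–8:02 PM = 10 h 38 min
Sun: 5:20 AM–1:47 PM = 8 h 27 min
Total worked: 42 h 44 min = 2564 min.
Regular 40 h 0 min = 2400 min at $33.00/h; overtime 2 h 44 min = 164 min at $49.50/h.
Pay = (2400 × $33.00 + 164 × $49.50) ÷ 60 = $1455.30.

$1455.30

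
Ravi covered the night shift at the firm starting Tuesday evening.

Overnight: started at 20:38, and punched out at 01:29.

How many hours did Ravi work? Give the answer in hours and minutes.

4 h 51 min

Overnight: 20:38 → midnight = 3 h 22 min; midnight → 01:29 = 1 h 29 min; span 4 h 51 min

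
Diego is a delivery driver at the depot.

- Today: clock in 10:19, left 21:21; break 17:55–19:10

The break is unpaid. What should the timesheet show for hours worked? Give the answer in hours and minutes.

9 h 47 min

Today: 10:19–21:21 = 11 h 2 min; less 75 min break → 9 h 47 min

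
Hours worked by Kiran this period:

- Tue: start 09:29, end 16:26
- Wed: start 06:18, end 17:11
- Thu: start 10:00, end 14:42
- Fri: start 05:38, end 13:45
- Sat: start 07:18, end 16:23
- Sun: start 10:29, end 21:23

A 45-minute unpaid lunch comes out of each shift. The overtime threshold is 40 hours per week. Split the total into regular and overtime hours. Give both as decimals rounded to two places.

Tue: 09:29–16:26 = 6 h 57 min; less 45 min break → 6 h 12 min
Wed: 06:18–17:11 = 10 h 53 min; less 45 min break → 10 h 8 min
Thu: 10:00–14:42 = 4 h 42 min; less 45 min break → 3 h 57 min
Fri: 05:38–13:45 = 8 h 7 min; less 45 min break → 7 h 22 min
Sat: 07:18–16:23 = 9 h 5 min; less 45 min break → 8 h 20 min
Sun: 10:29–21:23 = 10 h 54 min; less 45 min break → 10 h 9 min
Total worked: 46 h 8 min = 46.13 h.
Threshold 40 h → overtime 6 h 8 min, regular 40 h 0 min.

Regular 40.00 hours, overtime 6.13 hours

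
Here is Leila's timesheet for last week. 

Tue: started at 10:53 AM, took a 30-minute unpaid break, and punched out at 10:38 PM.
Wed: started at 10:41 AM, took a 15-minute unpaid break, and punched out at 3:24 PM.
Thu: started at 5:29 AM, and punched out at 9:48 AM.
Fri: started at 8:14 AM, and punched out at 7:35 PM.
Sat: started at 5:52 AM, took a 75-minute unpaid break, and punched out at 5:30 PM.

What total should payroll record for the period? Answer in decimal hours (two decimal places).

41.77 hours

Tue: 10:53 AM–10:38 PM = 11 h 45 min; less 30 min break → 11 h 15 min
Wed: 10:41 AM–3:24 PM = 4 h 43 min; less 15 min break → 4 h 28 min
Thu: 5:29 AM–9:48 AM = 4 h 19 min
Fri: 8:14 AM–7:35 PM = 11 h 21 min
Sat: 5:52 AM–5:30 PM = 11 h 38 min; less 75 min break → 10 h 23 min
Total: 11 h 15 min + 4 h 28 min + 4 h 19 min + 11 h 21 min + 10 h 23 min = 41 h 46 min.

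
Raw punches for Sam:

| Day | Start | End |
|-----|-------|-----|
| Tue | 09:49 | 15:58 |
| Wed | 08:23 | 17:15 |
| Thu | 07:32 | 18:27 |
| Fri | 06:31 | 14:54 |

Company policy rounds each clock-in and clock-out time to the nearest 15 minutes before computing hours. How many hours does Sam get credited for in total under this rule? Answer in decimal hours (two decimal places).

Tue: in 09:49→09:45, out 15:58→16:00; 6 h 15 min
Wed: in 08:23→08:30, out 17:15→17:15; 8 h 45 min
Thu: in 07:32→07:30, out 18:27→18:30; 11 h 0 min
Fri: in 06:31→06:30, out 14:54→15:00; 8 h 30 min
Total credited: 34 h 30 min.

34.50 hours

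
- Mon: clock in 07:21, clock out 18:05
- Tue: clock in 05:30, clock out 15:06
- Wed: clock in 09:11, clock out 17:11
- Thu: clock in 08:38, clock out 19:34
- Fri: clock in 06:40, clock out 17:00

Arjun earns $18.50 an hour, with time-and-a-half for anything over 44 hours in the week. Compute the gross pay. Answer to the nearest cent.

Mon: 07:21–18:05 = 10 h 44 min
Tue: 05:30–15:06 = 9 h 36 min
Wed: 09:11–17:11 = 8 h 0 min
Thu: 08:38–19:34 = 10 h 56 min
Fri: 06:40–17:00 = 10 h 20 min
Total worked: 49 h 36 min = 2976 min.
Regular 44 h 0 min = 2640 min at $18.50/h; overtime 5 h 36 min = 336 min at $27.75/h.
Pay = (2640 × $18.50 + 336 × $27.75) ÷ 60 = $969.40.

$969.40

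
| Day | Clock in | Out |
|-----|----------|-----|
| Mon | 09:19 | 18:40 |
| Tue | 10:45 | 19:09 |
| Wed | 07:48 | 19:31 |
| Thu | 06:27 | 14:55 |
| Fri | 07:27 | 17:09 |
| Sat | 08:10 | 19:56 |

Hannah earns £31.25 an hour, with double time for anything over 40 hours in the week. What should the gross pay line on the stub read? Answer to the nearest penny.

£2462.50

Mon: 09:19–18:40 = 9 h 21 min
Tue: 10:45–19:09 = 8 h 24 min
Wed: 07:48–19:31 = 11 h 43 min
Thu: 06:27–14:55 = 8 h 28 min
Fri: 07:27–17:09 = 9 h 42 min
Sat: 08:10–19:56 = 11 h 46 min
Total worked: 59 h 24 min = 3564 min.
Regular 40 h 0 min = 2400 min at £31.25/h; overtime 19 h 24 min = 1164 min at £62.50/h.
Pay = (2400 × £31.25 + 1164 × £62.50) ÷ 60 = £2462.50.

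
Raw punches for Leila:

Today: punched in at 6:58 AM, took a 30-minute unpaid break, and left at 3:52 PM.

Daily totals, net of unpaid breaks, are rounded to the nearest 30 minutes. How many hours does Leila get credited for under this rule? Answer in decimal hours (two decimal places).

8.50 hours

Today: 6:58 AM–3:52 PM = 8 h 54 min − 30 min = 8 h 24 min → rounds to 8 h 30 min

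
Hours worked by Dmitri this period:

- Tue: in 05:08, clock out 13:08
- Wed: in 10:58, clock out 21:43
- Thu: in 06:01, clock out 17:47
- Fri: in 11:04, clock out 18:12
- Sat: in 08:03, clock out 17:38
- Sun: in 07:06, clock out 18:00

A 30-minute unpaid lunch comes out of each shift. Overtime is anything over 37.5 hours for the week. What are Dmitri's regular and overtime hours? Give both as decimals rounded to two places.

Regular 37.50 hours, overtime 17.63 hours

Tue: 05:08–13:08 = 8 h 0 min; less 30 min break → 7 h 30 min
Wed: 10:58–21:43 = 10 h 45 min; less 30 min break → 10 h 15 min
Thu: 06:01–17:47 = 11 h 46 min; less 30 min break → 11 h 16 min
Fri: 11:04–18:12 = 7 h 8 min; less 30 min break → 6 h 38 min
Sat: 08:03–17:38 = 9 h 35 min; less 30 min break → 9 h 5 min
Sun: 07:06–18:00 = 10 h 54 min; less 30 min break → 10 h 24 min
Total worked: 55 h 8 min = 55.13 h.
Threshold 37.5 h → overtime 17 h 38 min, regular 37 h 30 min.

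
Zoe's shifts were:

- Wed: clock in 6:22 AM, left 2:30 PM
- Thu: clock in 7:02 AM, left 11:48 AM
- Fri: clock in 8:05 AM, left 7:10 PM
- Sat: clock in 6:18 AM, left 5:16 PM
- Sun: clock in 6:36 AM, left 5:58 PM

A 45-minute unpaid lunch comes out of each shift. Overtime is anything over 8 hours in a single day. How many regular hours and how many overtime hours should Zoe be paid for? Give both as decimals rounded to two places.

Regular 35.40 hours, overtime 7.17 hours

Wed: 6:22 AM–2:30 PM = 8 h 8 min; less 45 min break → 7 h 23 min
Thu: 7:02 AM–11:48 AM = 4 h 46 min; less 45 min break → 4 h 1 min
Fri: 8:05 AM–7:10 PM = 11 h 5 min; less 45 min break → 10 h 20 min
Sat: 6:18 AM–5:16 PM = 10 h 58 min; less 45 min break → 10 h 13 min
Sun: 6:36 AM–5:58 PM = 11 h 22 min; less 45 min break → 10 h 37 min
Wed reg 7 h 23 min / OT 0 h 0 min; Thu reg 4 h 1 min / OT 0 h 0 min; Fri reg 8 h 0 min / OT 2 h 20 min; Sat reg 8 h 0 min / OT 2 h 13 min; Sun reg 8 h 0 min / OT 2 h 37 min.
Totals: regular 35 h 24 min, overtime 7 h 10 min.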